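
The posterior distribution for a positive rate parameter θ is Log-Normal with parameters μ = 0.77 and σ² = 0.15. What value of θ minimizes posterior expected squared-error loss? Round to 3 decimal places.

2.328

Mode = exp(μ − σ²) = exp(0.62) = 1.859.
Mean = exp(μ + σ²/2) = exp(0.845) = 2.328.
Squared-error loss ⇒ the optimal estimator is the posterior mean.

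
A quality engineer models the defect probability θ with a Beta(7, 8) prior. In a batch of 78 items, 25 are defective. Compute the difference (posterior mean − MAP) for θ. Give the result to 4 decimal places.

Posterior: Beta(7+25, 8+53) = Beta(32, 61).
Mode = (32−1)/(32+61−2) = 31/91 = 0.3407.
Mean = 32/(32+61) = 32/93 = 0.3441.
Difference = 0.3441 − 0.3407 = 0.0034.

0.0034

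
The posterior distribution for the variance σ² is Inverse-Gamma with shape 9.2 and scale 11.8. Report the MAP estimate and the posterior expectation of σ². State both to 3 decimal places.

MAP estimate = 1.157, posterior expectation = 1.439

Mode = β/(α+1) = 11.8/10.2 = 1.157.
Mean = β/(α−1) = 11.8/8.2 = 1.439.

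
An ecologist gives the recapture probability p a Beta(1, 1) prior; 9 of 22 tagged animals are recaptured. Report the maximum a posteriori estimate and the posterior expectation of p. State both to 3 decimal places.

Posterior: Beta(1+9, 1+13) = Beta(10, 14).
Mode = (10−1)/(10+14−2) = 9/22 = 0.409.
With a flat prior the MAP equals the MLE, 9/22.
Mean = 10/(10+14) = 10/24 = 0.417.
The mean is pulled above the mode by the posterior's right skew.

p_MAP = 0.409, E[p|data] = 0.417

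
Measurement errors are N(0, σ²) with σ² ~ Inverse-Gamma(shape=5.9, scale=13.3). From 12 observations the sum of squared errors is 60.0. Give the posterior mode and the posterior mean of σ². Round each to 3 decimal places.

MAP: 3.357. Posterior mean: 3.972.

Posterior: Inverse-Gamma(shape = 5.9+12/2 = 11.9, scale = 13.3+60.0/2 = 43.3).
Mode = β/(α+1) = 43.3/12.9 = 3.357.
Mean = β/(α−1) = 43.3/10.9 = 3.972.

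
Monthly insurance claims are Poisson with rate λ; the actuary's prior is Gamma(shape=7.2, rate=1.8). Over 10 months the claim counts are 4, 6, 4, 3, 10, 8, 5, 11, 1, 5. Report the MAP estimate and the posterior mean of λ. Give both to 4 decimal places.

Σ counts = 57. Posterior: Gamma(shape = 7.2+57 = 64.2, rate = 1.8+10 = 11.8).
Mode = (α−1)/β = 63.2/11.8 = 5.3559.
Mean = α/β = 64.2/11.8 = 5.4407.

MAP = 5.3559, posterior mean = 5.4407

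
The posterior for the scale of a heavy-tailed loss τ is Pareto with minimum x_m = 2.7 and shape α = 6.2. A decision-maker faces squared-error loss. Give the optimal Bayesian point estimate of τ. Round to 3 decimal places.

The Pareto density is strictly decreasing on [x_m, ∞), so the mode is x_m = 2.700.
Mean = α·x_m/(α−1) = 6.2·2.7/5.2 = 3.219.
Squared-error loss ⇒ the optimal estimator is the posterior mean.

3.219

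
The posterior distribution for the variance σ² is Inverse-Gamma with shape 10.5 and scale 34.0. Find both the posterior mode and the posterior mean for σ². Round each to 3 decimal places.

Mode = β/(α+1) = 34.0/11.5 = 2.957.
Mean = β/(α−1) = 34.0/9.5 = 3.579.
The posterior is right-skewed, so the mean exceeds the mode.

MAP = 2.957, posterior mean = 3.579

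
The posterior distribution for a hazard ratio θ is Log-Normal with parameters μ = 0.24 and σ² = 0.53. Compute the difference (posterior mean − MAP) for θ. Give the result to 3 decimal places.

0.909

Mode = exp(μ − σ²) = exp(-0.29) = 0.748.
Mean = exp(μ + σ²/2) = exp(0.505) = 1.657.
Difference = 1.657 − 0.748 = 0.909.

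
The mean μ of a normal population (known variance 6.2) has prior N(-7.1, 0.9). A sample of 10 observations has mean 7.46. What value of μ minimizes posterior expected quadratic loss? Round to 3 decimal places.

Posterior for μ is Normal. Precision-weighted mean: (1/0.9·-7.1 + 10/6.2·7.46) / (1/0.9 + 10/6.2) = 1.521.
A Normal posterior is symmetric, so mode = mean.
Quadratic loss ⇒ the optimal estimator is the posterior mean.

1.521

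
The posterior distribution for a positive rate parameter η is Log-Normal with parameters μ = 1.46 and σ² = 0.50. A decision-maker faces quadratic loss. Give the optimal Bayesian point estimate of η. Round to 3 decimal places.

5.529

Mode = exp(μ − σ²) = exp(0.96) = 2.612.
Mean = exp(μ + σ²/2) = exp(1.710) = 5.529.
Quadratic loss ⇒ the optimal estimator is the posterior mean.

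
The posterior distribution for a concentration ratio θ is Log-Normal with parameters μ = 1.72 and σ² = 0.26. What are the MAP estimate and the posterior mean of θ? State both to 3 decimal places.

Mode = exp(μ − σ²) = exp(1.46) = 4.306.
Mean = exp(μ + σ²/2) = exp(1.850) = 6.360.
Mean > mode: the posterior has a right tail.

MAP: 4.306. Posterior mean: 6.360.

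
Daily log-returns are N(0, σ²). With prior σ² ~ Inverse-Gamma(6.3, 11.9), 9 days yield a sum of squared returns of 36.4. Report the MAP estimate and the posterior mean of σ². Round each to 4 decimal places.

Posterior: Inverse-Gamma(shape = 6.3+9/2 = 10.8, scale = 11.9+36.4/2 = 30.1).
Mode = β/(α+1) = 30.1/11.8 = 2.5508.
Mean = β/(α−1) = 30.1/9.8 = 3.0714.

MAP = 2.5508; posterior mean = 3.0714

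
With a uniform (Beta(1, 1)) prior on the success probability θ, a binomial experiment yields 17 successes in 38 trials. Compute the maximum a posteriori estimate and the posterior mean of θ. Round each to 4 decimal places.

Posterior: Beta(1+17, 1+21) = Beta(18, 22).
Mode = (18−1)/(18+22−2) = 17/38 = 0.4474.
With a flat prior the MAP equals the MLE, 17/38.
Mean = 18/(18+22) = 18/40 = 0.4500.
The mean is pulled above the mode by the posterior's right skew.

θ_MAP = 0.4474, E[θ|data] = 0.4500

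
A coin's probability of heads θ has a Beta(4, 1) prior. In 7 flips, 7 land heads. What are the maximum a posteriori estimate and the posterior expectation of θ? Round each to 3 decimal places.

MAP: 1.000. Posterior mean: 0.917.

Posterior: Beta(4+7, 1+0) = Beta(11, 1).
Since β = 1 ≤ 1 and α > 1, the Beta density is monotone increasing on [0,1]; the mode is at 1.
Mean = 11/(11+1) = 0.917.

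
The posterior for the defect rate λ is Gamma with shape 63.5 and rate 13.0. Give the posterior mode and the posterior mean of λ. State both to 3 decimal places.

Mode = (α−1)/β = 62.5/13.0 = 4.808.
Mean = α/β = 63.5/13.0 = 4.885.

λ_MAP = 4.808, E[λ|data] = 4.885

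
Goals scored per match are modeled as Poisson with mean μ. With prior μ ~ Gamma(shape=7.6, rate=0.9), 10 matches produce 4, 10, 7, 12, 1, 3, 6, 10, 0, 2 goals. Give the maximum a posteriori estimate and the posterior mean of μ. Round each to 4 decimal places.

Σ counts = 55. Posterior: Gamma(shape = 7.6+55 = 62.6, rate = 0.9+10 = 10.9).
Mode = (α−1)/β = 61.6/10.9 = 5.6514.
Mean = α/β = 62.6/10.9 = 5.7431.
The posterior is right-skewed, so the mean exceeds the mode.

μ_MAP = 5.6514, E[μ|data] = 5.7431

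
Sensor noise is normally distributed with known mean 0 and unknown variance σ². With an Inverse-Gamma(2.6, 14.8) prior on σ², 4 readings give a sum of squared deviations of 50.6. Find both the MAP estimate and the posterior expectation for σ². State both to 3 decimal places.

Posterior: Inverse-Gamma(shape = 2.6+4/2 = 4.6, scale = 14.8+50.6/2 = 40.1).
Mode = β/(α+1) = 40.1/5.6 = 7.161.
Mean = β/(α−1) = 40.1/3.6 = 11.139.
Right-skewed posterior ⇒ mode < mean.

MAP = 7.161, posterior mean = 11.139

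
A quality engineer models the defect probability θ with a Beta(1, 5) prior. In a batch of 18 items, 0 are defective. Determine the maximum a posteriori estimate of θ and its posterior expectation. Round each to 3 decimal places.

MAP = 0.000, posterior mean = 0.042

Posterior: Beta(1+0, 5+18) = Beta(1, 23).
Since α = 1 ≤ 1 and β > 1, the Beta density is monotone decreasing on [0,1]; the mode is at 0.
Mean = 1/(1+23) = 0.042.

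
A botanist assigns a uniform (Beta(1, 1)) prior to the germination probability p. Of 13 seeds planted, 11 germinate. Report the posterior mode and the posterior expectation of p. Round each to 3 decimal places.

Posterior: Beta(1+11, 1+2) = Beta(12, 3).
Mode = (12−1)/(12+3−2) = 11/13 = 0.846.
With a flat prior the MAP equals the MLE, 11/13.
Mean = 12/(12+3) = 12/15 = 0.800.

p_MAP = 0.846, E[p|data] = 0.800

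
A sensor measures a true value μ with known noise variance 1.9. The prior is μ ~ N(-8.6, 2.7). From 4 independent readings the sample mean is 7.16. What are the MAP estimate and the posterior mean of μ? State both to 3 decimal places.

Posterior for μ is Normal. Precision-weighted mean: (1/2.7·-8.6 + 4/1.9·7.16) / (1/2.7 + 4/1.9) = 4.802.
A Normal posterior is symmetric, so mode = mean.

MAP estimate = 4.802, posterior mean = 4.802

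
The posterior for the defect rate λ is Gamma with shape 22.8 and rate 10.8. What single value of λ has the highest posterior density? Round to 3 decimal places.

Mode = (α−1)/β = 21.8/10.8 = 2.019.
Mean = α/β = 22.8/10.8 = 2.111.
This is the posterior mode — the MAP estimate.

2.019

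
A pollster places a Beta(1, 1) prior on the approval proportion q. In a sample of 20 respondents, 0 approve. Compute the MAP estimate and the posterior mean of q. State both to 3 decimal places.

MAP estimate = 0.000, posterior mean = 0.045

Posterior: Beta(1+0, 1+20) = Beta(1, 21).
Since α = 1 ≤ 1 and β > 1, the Beta density is monotone decreasing on [0,1]; the mode is at 0.
Mean = 1/(1+21) = 0.045.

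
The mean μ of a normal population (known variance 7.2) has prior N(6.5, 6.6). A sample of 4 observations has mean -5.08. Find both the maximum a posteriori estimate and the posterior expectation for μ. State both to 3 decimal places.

Posterior for μ is Normal. Precision-weighted mean: (1/6.6·6.5 + 4/7.2·-5.08) / (1/6.6 + 4/7.2) = -2.599.
A Normal posterior is symmetric, so mode = mean.

MAP: -2.599. Posterior mean: -2.599.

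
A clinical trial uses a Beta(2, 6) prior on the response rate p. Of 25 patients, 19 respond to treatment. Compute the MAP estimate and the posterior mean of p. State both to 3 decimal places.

Posterior: Beta(2+19, 6+6) = Beta(21, 12).
Mode = (21−1)/(21+12−2) = 20/31 = 0.645.
Mean = 21/(21+12) = 21/33 = 0.636.

MAP estimate = 0.645, posterior mean = 0.636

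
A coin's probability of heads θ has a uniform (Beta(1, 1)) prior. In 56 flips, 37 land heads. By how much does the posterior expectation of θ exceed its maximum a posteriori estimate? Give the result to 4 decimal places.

-0.0055

Posterior: Beta(1+37, 1+19) = Beta(38, 20).
Mode = (38−1)/(38+20−2) = 37/56 = 0.6607.
With a flat prior the MAP equals the MLE, 37/56.
Mean = 38/(38+20) = 38/58 = 0.6552.
Difference = 0.6552 − 0.6607 = -0.0055.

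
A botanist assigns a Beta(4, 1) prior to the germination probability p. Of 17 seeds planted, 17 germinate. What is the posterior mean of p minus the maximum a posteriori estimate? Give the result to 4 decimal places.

-0.0455

Posterior: Beta(4+17, 1+0) = Beta(21, 1).
Since β = 1 ≤ 1 and α > 1, the Beta density is monotone increasing on [0,1]; the mode is at 1.
Mean = 21/(21+1) = 0.9545.
Difference = 0.9545 − 1.0000 = -0.0455.
The posterior is left-skewed, so the mode exceeds the mean.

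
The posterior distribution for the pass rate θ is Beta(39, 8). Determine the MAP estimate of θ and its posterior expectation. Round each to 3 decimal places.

Mode = (39−1)/(39+8−2) = 38/45 = 0.844.
Mean = 39/(39+8) = 39/47 = 0.830.
The posterior is left-skewed, so the mode exceeds the mean.

θ_MAP = 0.844, E[θ|data] = 0.830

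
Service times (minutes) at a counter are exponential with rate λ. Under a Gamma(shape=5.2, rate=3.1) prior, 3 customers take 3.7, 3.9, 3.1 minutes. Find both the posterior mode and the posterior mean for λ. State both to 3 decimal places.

Σ times = 10.7. Posterior: Gamma(shape = 5.2+3 = 8.2, rate = 3.1+10.7 = 13.8).
Mode = (α−1)/β = 7.2/13.8 = 0.522.
Mean = α/β = 8.2/13.8 = 0.594.

λ_MAP = 0.522, E[λ|data] = 0.594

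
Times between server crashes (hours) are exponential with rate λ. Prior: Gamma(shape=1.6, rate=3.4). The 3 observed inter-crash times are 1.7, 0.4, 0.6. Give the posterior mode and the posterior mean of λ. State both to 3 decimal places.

Σ times = 2.7. Posterior: Gamma(shape = 1.6+3 = 4.6, rate = 3.4+2.7 = 6.1).
Mode = (α−1)/β = 3.6/6.1 = 0.590.
Mean = α/β = 4.6/6.1 = 0.754.
The mean is pulled above the mode by the posterior's right skew.

MAP = 0.590; posterior mean = 0.754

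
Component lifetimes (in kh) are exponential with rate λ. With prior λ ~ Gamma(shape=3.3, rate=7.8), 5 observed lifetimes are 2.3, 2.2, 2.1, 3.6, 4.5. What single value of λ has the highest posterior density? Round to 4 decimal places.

0.3244

Σ times = 14.7. Posterior: Gamma(shape = 3.3+5 = 8.3, rate = 7.8+14.7 = 22.5).
Mode = (α−1)/β = 7.3/22.5 = 0.3244.
Mean = α/β = 8.3/22.5 = 0.3689.
This is the posterior mode — the MAP estimate.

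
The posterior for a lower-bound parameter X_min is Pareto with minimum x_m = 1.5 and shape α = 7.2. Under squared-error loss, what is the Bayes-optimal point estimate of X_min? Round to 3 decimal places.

The Pareto density is strictly decreasing on [x_m, ∞), so the mode is x_m = 1.500.
Mean = α·x_m/(α−1) = 7.2·1.5/6.2 = 1.742.
Squared-error loss ⇒ the optimal estimator is the posterior mean.

1.742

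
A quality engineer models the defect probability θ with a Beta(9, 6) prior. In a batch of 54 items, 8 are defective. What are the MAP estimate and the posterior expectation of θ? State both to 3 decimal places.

Posterior: Beta(9+8, 6+46) = Beta(17, 52).
Mode = (17−1)/(17+52−2) = 16/67 = 0.239.
Mean = 17/(17+52) = 17/69 = 0.246.

θ_MAP = 0.239, E[θ|data] = 0.246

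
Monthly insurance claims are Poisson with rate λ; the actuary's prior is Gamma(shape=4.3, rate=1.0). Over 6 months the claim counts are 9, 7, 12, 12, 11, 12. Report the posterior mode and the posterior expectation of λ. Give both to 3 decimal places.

MAP = 9.471, posterior mean = 9.614

Σ counts = 63. Posterior: Gamma(shape = 4.3+63 = 67.3, rate = 1.0+6 = 7.0).
Mode = (α−1)/β = 66.3/7.0 = 9.471.
Mean = α/β = 67.3/7.0 = 9.614.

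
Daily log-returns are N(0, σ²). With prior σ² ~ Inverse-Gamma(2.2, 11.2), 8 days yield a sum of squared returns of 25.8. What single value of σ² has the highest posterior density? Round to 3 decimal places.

Posterior: Inverse-Gamma(shape = 2.2+8/2 = 6.2, scale = 11.2+25.8/2 = 24.1).
Mode = β/(α+1) = 24.1/7.2 = 3.347.
Mean = β/(α−1) = 24.1/5.2 = 4.635.
This is the posterior mode — the MAP estimate.

3.347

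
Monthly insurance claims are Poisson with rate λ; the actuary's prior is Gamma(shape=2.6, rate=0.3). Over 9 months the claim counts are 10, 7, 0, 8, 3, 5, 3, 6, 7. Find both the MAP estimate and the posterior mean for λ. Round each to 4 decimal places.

Σ counts = 49. Posterior: Gamma(shape = 2.6+49 = 51.6, rate = 0.3+9 = 9.3).
Mode = (α−1)/β = 50.6/9.3 = 5.4409.
Mean = α/β = 51.6/9.3 = 5.5484.

MAP: 5.4409. Posterior mean: 5.5484.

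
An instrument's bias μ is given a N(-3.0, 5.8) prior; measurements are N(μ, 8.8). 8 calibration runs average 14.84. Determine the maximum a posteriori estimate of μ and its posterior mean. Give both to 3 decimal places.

Posterior for μ is Normal. Precision-weighted mean: (1/5.8·-3.0 + 8/8.8·14.84) / (1/5.8 + 8/8.8) = 11.996.
A Normal posterior is symmetric, so mode = mean.

maximum a posteriori estimate = 11.996, posterior mean = 11.996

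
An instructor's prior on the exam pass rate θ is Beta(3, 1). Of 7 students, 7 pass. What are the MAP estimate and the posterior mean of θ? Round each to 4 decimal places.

MAP: 1.0000. Posterior mean: 0.9091.

Posterior: Beta(3+7, 1+0) = Beta(10, 1).
Since β = 1 ≤ 1 and α > 1, the Beta density is monotone increasing on [0,1]; the mode is at 1.
Mean = 10/(10+1) = 0.9091.
The posterior is left-skewed, so the mode exceeds the mean.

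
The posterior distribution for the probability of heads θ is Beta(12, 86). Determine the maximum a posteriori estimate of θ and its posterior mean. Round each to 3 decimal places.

MAP = 0.115; posterior mean = 0.122

Mode = (12−1)/(12+86−2) = 11/96 = 0.115.
Mean = 12/(12+86) = 12/98 = 0.122.
Mean > mode: the posterior has a right tail.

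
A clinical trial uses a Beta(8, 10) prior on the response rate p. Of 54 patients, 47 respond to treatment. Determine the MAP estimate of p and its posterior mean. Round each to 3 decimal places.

Posterior: Beta(8+47, 10+7) = Beta(55, 17).
Mode = (55−1)/(55+17−2) = 54/70 = 0.771.
Mean = 55/(55+17) = 55/72 = 0.764.
Mode > mean: the posterior has a left tail.

MAP: 0.771. Posterior mean: 0.764.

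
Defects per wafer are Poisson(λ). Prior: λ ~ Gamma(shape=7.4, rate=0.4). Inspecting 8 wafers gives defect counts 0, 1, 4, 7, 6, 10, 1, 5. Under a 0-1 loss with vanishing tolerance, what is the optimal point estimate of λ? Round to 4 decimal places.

Σ counts = 34. Posterior: Gamma(shape = 7.4+34 = 41.4, rate = 0.4+8 = 8.4).
Mode = (α−1)/β = 40.4/8.4 = 4.8095.
Mean = α/β = 41.4/8.4 = 4.9286.
This is the posterior mode — the MAP estimate.

4.8095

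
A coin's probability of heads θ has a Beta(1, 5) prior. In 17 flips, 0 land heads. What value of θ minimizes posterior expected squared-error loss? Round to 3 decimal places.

Posterior: Beta(1+0, 5+17) = Beta(1, 22).
Since α = 1 ≤ 1 and β > 1, the Beta density is monotone decreasing on [0,1]; the mode is at 0.
Mean = 1/(1+22) = 0.043.
Squared-error loss ⇒ the optimal estimator is the posterior mean.

0.043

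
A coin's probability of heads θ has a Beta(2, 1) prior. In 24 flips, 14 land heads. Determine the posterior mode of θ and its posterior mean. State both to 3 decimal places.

Posterior: Beta(2+14, 1+10) = Beta(16, 11).
Mode = (16−1)/(16+11−2) = 15/25 = 0.600.
Mean = 16/(16+11) = 16/27 = 0.593.
The posterior is left-skewed, so the mode exceeds the mean.

MAP = 0.600; posterior mean = 0.593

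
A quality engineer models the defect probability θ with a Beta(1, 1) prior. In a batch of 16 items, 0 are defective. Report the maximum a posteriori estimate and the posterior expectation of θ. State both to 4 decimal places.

Posterior: Beta(1+0, 1+16) = Beta(1, 17).
Since α = 1 ≤ 1 and β > 1, the Beta density is monotone decreasing on [0,1]; the mode is at 0.
Mean = 1/(1+17) = 0.0556.

MAP: 0.0000. Posterior mean: 0.0556.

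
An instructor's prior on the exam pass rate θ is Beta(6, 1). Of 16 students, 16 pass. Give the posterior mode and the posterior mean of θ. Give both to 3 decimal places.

θ_MAP = 1.000, E[θ|data] = 0.957

Posterior: Beta(6+16, 1+0) = Beta(22, 1).
Since β = 1 ≤ 1 and α > 1, the Beta density is monotone increasing on [0,1]; the mode is at 1.
Mean = 22/(22+1) = 0.957.
The posterior is left-skewed, so the mode exceeds the mean.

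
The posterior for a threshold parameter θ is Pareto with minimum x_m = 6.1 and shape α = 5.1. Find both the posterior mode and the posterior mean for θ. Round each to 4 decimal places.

posterior mode = 6.1000, posterior mean = 7.5878

The Pareto density is strictly decreasing on [x_m, ∞), so the mode is x_m = 6.1000.
Mean = α·x_m/(α−1) = 5.1·6.1/4.1 = 7.5878.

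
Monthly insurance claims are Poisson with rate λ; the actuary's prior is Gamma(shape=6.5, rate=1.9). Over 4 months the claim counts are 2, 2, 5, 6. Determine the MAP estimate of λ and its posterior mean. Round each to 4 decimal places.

MAP = 3.4746; posterior mean = 3.6441

Σ counts = 15. Posterior: Gamma(shape = 6.5+15 = 21.5, rate = 1.9+4 = 5.9).
Mode = (α−1)/β = 20.5/5.9 = 3.4746.
Mean = α/β = 21.5/5.9 = 3.6441.
Right-skewed posterior ⇒ mode < mean.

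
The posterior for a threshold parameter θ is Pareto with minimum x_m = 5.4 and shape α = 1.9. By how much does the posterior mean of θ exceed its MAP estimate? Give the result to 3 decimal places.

The Pareto density is strictly decreasing on [x_m, ∞), so the mode is x_m = 5.400.
Mean = α·x_m/(α−1) = 1.9·5.4/0.9 = 11.400.
Difference = 11.400 − 5.400 = 6.000.

6.000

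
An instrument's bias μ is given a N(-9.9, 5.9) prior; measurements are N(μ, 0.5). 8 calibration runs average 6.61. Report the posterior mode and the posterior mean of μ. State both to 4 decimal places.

μ_MAP = 6.4369, E[μ|data] = 6.4369

Posterior for μ is Normal. Precision-weighted mean: (1/5.9·-9.9 + 8/0.5·6.61) / (1/5.9 + 8/0.5) = 6.4369.
A Normal posterior is symmetric, so mode = mean.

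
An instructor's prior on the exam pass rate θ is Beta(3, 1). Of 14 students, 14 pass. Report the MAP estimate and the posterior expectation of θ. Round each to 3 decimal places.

Posterior: Beta(3+14, 1+0) = Beta(17, 1).
Since β = 1 ≤ 1 and α > 1, the Beta density is monotone increasing on [0,1]; the mode is at 1.
Mean = 17/(17+1) = 0.944.

MAP = 1.000, posterior mean = 0.944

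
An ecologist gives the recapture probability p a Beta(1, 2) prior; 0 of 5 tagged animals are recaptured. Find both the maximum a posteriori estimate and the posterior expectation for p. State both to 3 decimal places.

p_MAP = 0.000, E[p|data] = 0.125

Posterior: Beta(1+0, 2+5) = Beta(1, 7).
Since α = 1 ≤ 1 and β > 1, the Beta density is monotone decreasing on [0,1]; the mode is at 0.
Mean = 1/(1+7) = 0.125.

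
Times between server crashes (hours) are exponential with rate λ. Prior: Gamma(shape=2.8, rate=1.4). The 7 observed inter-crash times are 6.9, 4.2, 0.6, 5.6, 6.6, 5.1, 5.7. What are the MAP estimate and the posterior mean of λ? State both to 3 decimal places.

Σ times = 34.7. Posterior: Gamma(shape = 2.8+7 = 9.8, rate = 1.4+34.7 = 36.1).
Mode = (α−1)/β = 8.8/36.1 = 0.244.
Mean = α/β = 9.8/36.1 = 0.271.

λ_MAP = 0.244, E[λ|data] = 0.271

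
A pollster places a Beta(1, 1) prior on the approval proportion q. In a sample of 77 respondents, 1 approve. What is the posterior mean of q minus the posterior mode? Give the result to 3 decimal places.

Posterior: Beta(1+1, 1+76) = Beta(2, 77).
Mode = (2−1)/(2+77−2) = 1/77 = 0.013.
With a flat prior the MAP equals the MLE, 1/77.
Mean = 2/(2+77) = 2/79 = 0.025.
Difference = 0.025 − 0.013 = 0.012.

0.012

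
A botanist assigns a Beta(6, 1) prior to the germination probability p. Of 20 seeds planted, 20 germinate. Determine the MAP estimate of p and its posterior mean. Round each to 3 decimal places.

Posterior: Beta(6+20, 1+0) = Beta(26, 1).
Since β = 1 ≤ 1 and α > 1, the Beta density is monotone increasing on [0,1]; the mode is at 1.
Mean = 26/(26+1) = 0.963.

MAP: 1.000. Posterior mean: 0.963.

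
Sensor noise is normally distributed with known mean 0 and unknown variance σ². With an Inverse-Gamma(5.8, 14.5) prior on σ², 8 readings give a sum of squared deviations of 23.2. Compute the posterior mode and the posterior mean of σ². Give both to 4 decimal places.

MAP = 2.4167; posterior mean = 2.9659

Posterior: Inverse-Gamma(shape = 5.8+8/2 = 9.8, scale = 14.5+23.2/2 = 26.1).
Mode = β/(α+1) = 26.1/10.8 = 2.4167.
Mean = β/(α−1) = 26.1/8.8 = 2.9659.
The mean is pulled above the mode by the posterior's right skew.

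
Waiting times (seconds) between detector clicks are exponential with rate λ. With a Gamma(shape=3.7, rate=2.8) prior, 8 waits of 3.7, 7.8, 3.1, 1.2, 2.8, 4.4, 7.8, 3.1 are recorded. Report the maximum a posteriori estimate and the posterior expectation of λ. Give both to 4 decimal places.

maximum a posteriori estimate = 0.2916, posterior expectation = 0.3188

Σ times = 33.9. Posterior: Gamma(shape = 3.7+8 = 11.7, rate = 2.8+33.9 = 36.7).
Mode = (α−1)/β = 10.7/36.7 = 0.2916.
Mean = α/β = 11.7/36.7 = 0.3188.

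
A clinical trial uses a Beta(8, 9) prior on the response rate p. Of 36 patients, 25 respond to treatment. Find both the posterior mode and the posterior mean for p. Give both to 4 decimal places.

Posterior: Beta(8+25, 9+11) = Beta(33, 20).
Mode = (33−1)/(33+20−2) = 32/51 = 0.6275.
Mean = 33/(33+20) = 33/53 = 0.6226.

MAP = 0.6275; posterior mean = 0.6226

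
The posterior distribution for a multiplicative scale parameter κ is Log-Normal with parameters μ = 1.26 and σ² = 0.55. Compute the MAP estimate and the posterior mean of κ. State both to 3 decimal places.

κ_MAP = 2.034, E[κ|data] = 4.641

Mode = exp(μ − σ²) = exp(0.71) = 2.034.
Mean = exp(μ + σ²/2) = exp(1.535) = 4.641.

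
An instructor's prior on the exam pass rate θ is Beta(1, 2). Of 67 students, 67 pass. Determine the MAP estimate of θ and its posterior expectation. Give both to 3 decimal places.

Posterior: Beta(1+67, 2+0) = Beta(68, 2).
Mode = (68−1)/(68+2−2) = 67/68 = 0.985.
Mean = 68/(68+2) = 68/70 = 0.971.

θ_MAP = 0.985, E[θ|data] = 0.971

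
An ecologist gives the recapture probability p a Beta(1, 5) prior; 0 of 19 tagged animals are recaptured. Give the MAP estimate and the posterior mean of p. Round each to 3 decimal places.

p_MAP = 0.000, E[p|data] = 0.040

Posterior: Beta(1+0, 5+19) = Beta(1, 24).
Since α = 1 ≤ 1 and β > 1, the Beta density is monotone decreasing on [0,1]; the mode is at 0.
Mean = 1/(1+24) = 0.040.
Right-skewed posterior ⇒ mode < mean.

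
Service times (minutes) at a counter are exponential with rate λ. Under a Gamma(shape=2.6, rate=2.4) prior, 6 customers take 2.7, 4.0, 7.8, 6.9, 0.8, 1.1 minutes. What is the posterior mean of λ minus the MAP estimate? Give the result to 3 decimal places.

Σ times = 23.3. Posterior: Gamma(shape = 2.6+6 = 8.6, rate = 2.4+23.3 = 25.7).
Mode = (α−1)/β = 7.6/25.7 = 0.296.
Mean = α/β = 8.6/25.7 = 0.335.
Difference = 0.335 − 0.296 = 0.039.
The mean is pulled above the mode by the posterior's right skew.

0.039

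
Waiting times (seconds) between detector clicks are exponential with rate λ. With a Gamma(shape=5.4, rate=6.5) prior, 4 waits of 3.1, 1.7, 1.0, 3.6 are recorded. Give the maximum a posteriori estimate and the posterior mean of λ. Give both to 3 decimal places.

λ_MAP = 0.528, E[λ|data] = 0.591

Σ times = 9.4. Posterior: Gamma(shape = 5.4+4 = 9.4, rate = 6.5+9.4 = 15.9).
Mode = (α−1)/β = 8.4/15.9 = 0.528.
Mean = α/β = 9.4/15.9 = 0.591.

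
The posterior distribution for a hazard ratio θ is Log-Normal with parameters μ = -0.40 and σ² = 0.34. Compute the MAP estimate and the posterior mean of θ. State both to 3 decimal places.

Mode = exp(μ − σ²) = exp(-0.74) = 0.477.
Mean = exp(μ + σ²/2) = exp(-0.230) = 0.795.

MAP: 0.477. Posterior mean: 0.795.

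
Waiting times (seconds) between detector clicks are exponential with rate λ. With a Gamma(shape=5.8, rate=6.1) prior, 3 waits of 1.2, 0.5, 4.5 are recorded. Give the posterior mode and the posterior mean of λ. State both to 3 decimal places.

Σ times = 6.2. Posterior: Gamma(shape = 5.8+3 = 8.8, rate = 6.1+6.2 = 12.3).
Mode = (α−1)/β = 7.8/12.3 = 0.634.
Mean = α/β = 8.8/12.3 = 0.715.
The mean is pulled above the mode by the posterior's right skew.

MAP: 0.634. Posterior mean: 0.715.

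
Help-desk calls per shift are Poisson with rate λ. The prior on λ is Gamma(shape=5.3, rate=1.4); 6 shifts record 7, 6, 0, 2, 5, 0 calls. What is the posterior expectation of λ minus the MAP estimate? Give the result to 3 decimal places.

0.135

Σ counts = 20. Posterior: Gamma(shape = 5.3+20 = 25.3, rate = 1.4+6 = 7.4).
Mode = (α−1)/β = 24.3/7.4 = 3.284.
Mean = α/β = 25.3/7.4 = 3.419.
Difference = 3.419 − 3.284 = 0.135.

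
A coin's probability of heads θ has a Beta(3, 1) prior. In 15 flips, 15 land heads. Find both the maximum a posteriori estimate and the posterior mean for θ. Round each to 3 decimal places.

MAP = 1.000, posterior mean = 0.947

Posterior: Beta(3+15, 1+0) = Beta(18, 1).
Since β = 1 ≤ 1 and α > 1, the Beta density is monotone increasing on [0,1]; the mode is at 1.
Mean = 18/(18+1) = 0.947.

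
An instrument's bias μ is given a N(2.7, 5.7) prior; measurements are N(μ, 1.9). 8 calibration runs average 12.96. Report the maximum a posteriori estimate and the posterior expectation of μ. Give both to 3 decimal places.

MAP: 12.550. Posterior mean: 12.550.

Posterior for μ is Normal. Precision-weighted mean: (1/5.7·2.7 + 8/1.9·12.96) / (1/5.7 + 8/1.9) = 12.550.
A Normal posterior is symmetric, so mode = mean.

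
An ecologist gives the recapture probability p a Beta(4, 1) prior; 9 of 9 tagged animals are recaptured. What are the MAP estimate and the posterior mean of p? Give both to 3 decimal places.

Posterior: Beta(4+9, 1+0) = Beta(13, 1).
Since β = 1 ≤ 1 and α > 1, the Beta density is monotone increasing on [0,1]; the mode is at 1.
Mean = 13/(13+1) = 0.929.

MAP = 1.000; posterior mean = 0.929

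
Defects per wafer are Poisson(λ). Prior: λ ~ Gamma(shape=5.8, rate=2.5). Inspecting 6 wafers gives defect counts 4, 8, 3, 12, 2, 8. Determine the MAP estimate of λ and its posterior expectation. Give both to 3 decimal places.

Σ counts = 37. Posterior: Gamma(shape = 5.8+37 = 42.8, rate = 2.5+6 = 8.5).
Mode = (α−1)/β = 41.8/8.5 = 4.918.
Mean = α/β = 42.8/8.5 = 5.035.
The posterior is right-skewed, so the mean exceeds the mode.

MAP estimate = 4.918, posterior expectation = 5.035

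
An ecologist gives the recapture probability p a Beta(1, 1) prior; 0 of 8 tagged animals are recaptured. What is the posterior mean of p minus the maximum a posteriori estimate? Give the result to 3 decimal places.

Posterior: Beta(1+0, 1+8) = Beta(1, 9).
Since α = 1 ≤ 1 and β > 1, the Beta density is monotone decreasing on [0,1]; the mode is at 0.
Mean = 1/(1+9) = 0.100.
Difference = 0.100 − 0.000 = 0.100.
Right-skewed posterior ⇒ mode < mean.

0.100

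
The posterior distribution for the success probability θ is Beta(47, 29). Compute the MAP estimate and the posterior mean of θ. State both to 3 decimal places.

Mode = (47−1)/(47+29−2) = 46/74 = 0.622.
Mean = 47/(47+29) = 47/76 = 0.618.
The mean is pulled below the mode by the posterior's left skew.

MAP: 0.622. Posterior mean: 0.618.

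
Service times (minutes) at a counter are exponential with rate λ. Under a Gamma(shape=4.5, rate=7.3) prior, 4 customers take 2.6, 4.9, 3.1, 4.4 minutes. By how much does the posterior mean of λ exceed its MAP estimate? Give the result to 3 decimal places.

0.045

Σ times = 15.0. Posterior: Gamma(shape = 4.5+4 = 8.5, rate = 7.3+15.0 = 22.3).
Mode = (α−1)/β = 7.5/22.3 = 0.336.
Mean = α/β = 8.5/22.3 = 0.381.
Difference = 0.381 − 0.336 = 0.045.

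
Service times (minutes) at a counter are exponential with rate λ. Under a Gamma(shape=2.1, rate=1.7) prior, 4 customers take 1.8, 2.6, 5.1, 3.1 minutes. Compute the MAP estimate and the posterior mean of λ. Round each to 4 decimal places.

Σ times = 12.6. Posterior: Gamma(shape = 2.1+4 = 6.1, rate = 1.7+12.6 = 14.3).
Mode = (α−1)/β = 5.1/14.3 = 0.3566.
Mean = α/β = 6.1/14.3 = 0.4266.
Mean > mode: the posterior has a right tail.

MAP = 0.3566, posterior mean = 0.4266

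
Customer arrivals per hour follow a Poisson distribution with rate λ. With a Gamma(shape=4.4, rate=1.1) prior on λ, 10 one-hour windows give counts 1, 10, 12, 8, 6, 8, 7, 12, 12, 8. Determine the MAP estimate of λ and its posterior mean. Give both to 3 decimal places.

MAP = 7.874; posterior mean = 7.964

Σ counts = 84. Posterior: Gamma(shape = 4.4+84 = 88.4, rate = 1.1+10 = 11.1).
Mode = (α−1)/β = 87.4/11.1 = 7.874.
Mean = α/β = 88.4/11.1 = 7.964.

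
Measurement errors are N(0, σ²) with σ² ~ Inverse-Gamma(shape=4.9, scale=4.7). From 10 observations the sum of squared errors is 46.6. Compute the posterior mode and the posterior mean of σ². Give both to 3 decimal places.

Posterior: Inverse-Gamma(shape = 4.9+10/2 = 9.9, scale = 4.7+46.6/2 = 28.0).
Mode = β/(α+1) = 28.0/10.9 = 2.569.
Mean = β/(α−1) = 28.0/8.9 = 3.146.

MAP: 2.569. Posterior mean: 3.146.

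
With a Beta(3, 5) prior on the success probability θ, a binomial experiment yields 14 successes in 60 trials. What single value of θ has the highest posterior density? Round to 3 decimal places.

0.242

Posterior: Beta(3+14, 5+46) = Beta(17, 51).
Mode = (17−1)/(17+51−2) = 16/66 = 0.242.
Mean = 17/(17+51) = 17/68 = 0.250.
This is the posterior mode — the MAP estimate.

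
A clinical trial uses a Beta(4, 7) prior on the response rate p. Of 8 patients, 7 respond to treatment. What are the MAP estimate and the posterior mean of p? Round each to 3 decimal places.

Posterior: Beta(4+7, 7+1) = Beta(11, 8).
Mode = (11−1)/(11+8−2) = 10/17 = 0.588.
Mean = 11/(11+8) = 11/19 = 0.579.

MAP estimate = 0.588, posterior mean = 0.579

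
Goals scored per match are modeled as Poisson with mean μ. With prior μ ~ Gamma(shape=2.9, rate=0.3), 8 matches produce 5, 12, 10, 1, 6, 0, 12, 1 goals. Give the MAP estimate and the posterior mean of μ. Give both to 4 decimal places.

μ_MAP = 5.8916, E[μ|data] = 6.0120

Σ counts = 47. Posterior: Gamma(shape = 2.9+47 = 49.9, rate = 0.3+8 = 8.3).
Mode = (α−1)/β = 48.9/8.3 = 5.8916.
Mean = α/β = 49.9/8.3 = 6.0120.
Right-skewed posterior ⇒ mode < mean.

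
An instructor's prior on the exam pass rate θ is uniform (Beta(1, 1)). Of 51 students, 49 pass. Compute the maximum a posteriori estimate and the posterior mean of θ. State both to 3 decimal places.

Posterior: Beta(1+49, 1+2) = Beta(50, 3).
Mode = (50−1)/(50+3−2) = 49/51 = 0.961.
Mean = 50/(50+3) = 50/53 = 0.943.

MAP = 0.961, posterior mean = 0.943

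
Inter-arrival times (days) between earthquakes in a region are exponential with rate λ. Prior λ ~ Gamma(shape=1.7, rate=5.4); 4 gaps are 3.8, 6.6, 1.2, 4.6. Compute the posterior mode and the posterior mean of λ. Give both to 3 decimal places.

MAP: 0.218. Posterior mean: 0.264.

Σ times = 16.2. Posterior: Gamma(shape = 1.7+4 = 5.7, rate = 5.4+16.2 = 21.6).
Mode = (α−1)/β = 4.7/21.6 = 0.218.
Mean = α/β = 5.7/21.6 = 0.264.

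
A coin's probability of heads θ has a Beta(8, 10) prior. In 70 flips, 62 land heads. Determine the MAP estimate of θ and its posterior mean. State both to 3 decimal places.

Posterior: Beta(8+62, 10+8) = Beta(70, 18).
Mode = (70−1)/(70+18−2) = 69/86 = 0.802.
Mean = 70/(70+18) = 70/88 = 0.795.
Mode > mean: the posterior has a left tail.

θ_MAP = 0.802, E[θ|data] = 0.795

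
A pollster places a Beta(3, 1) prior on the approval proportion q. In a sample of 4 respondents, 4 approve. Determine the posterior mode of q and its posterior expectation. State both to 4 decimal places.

MAP = 1.0000; posterior mean = 0.8750

Posterior: Beta(3+4, 1+0) = Beta(7, 1).
Since β = 1 ≤ 1 and α > 1, the Beta density is monotone increasing on [0,1]; the mode is at 1.
Mean = 7/(7+1) = 0.8750.
The mean is pulled below the mode by the posterior's left skew.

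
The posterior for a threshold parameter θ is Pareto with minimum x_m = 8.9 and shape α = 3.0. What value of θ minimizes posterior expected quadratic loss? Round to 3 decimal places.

13.350

The Pareto density is strictly decreasing on [x_m, ∞), so the mode is x_m = 8.900.
Mean = α·x_m/(α−1) = 3.0·8.9/2.0 = 13.350.
Quadratic loss ⇒ the optimal estimator is the posterior mean.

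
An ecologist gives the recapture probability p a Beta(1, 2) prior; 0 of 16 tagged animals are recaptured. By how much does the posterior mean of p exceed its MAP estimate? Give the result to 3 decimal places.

0.053

Posterior: Beta(1+0, 2+16) = Beta(1, 18).
Since α = 1 ≤ 1 and β > 1, the Beta density is monotone decreasing on [0,1]; the mode is at 0.
Mean = 1/(1+18) = 0.053.
Difference = 0.053 − 0.000 = 0.053.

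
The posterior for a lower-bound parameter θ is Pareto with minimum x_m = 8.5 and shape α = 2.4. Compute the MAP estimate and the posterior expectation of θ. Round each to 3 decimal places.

θ_MAP = 8.500, E[θ|data] = 14.571

The Pareto density is strictly decreasing on [x_m, ∞), so the mode is x_m = 8.500.
Mean = α·x_m/(α−1) = 2.4·8.5/1.4 = 14.571.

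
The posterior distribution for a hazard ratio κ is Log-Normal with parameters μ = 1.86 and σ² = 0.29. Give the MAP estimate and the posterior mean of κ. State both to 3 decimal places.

MAP: 4.807. Posterior mean: 7.426.

Mode = exp(μ − σ²) = exp(1.57) = 4.807.
Mean = exp(μ + σ²/2) = exp(2.005) = 7.426.
Mean > mode: the posterior has a right tail.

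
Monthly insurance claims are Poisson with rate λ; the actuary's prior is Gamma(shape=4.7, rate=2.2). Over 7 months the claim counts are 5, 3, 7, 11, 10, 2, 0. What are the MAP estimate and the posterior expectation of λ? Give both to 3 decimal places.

MAP: 4.533. Posterior mean: 4.641.

Σ counts = 38. Posterior: Gamma(shape = 4.7+38 = 42.7, rate = 2.2+7 = 9.2).
Mode = (α−1)/β = 41.7/9.2 = 4.533.
Mean = α/β = 42.7/9.2 = 4.641.
The posterior is right-skewed, so the mean exceeds the mode.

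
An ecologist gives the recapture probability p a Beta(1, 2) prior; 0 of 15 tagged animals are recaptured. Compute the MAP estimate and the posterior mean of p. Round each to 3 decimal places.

p_MAP = 0.000, E[p|data] = 0.056

Posterior: Beta(1+0, 2+15) = Beta(1, 17).
Since α = 1 ≤ 1 and β > 1, the Beta density is monotone decreasing on [0,1]; the mode is at 0.
Mean = 1/(1+17) = 0.056.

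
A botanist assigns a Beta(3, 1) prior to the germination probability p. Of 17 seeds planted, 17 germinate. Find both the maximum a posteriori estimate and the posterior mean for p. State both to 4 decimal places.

Posterior: Beta(3+17, 1+0) = Beta(20, 1).
Since β = 1 ≤ 1 and α > 1, the Beta density is monotone increasing on [0,1]; the mode is at 1.
Mean = 20/(20+1) = 0.9524.

p_MAP = 1.0000, E[p|data] = 0.9524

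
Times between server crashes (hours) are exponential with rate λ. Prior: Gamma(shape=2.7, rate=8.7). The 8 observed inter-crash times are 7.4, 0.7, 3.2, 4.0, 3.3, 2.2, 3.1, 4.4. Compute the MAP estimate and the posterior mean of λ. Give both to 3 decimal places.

Σ times = 28.3. Posterior: Gamma(shape = 2.7+8 = 10.7, rate = 8.7+28.3 = 37.0).
Mode = (α−1)/β = 9.7/37.0 = 0.262.
Mean = α/β = 10.7/37.0 = 0.289.
The posterior is right-skewed, so the mean exceeds the mode.

MAP estimate = 0.262, posterior mean = 0.289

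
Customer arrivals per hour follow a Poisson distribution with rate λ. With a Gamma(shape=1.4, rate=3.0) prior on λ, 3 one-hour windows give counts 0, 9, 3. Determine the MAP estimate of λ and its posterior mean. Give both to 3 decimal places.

MAP = 2.067, posterior mean = 2.233

Σ counts = 12. Posterior: Gamma(shape = 1.4+12 = 13.4, rate = 3.0+3 = 6.0).
Mode = (α−1)/β = 12.4/6.0 = 2.067.
Mean = α/β = 13.4/6.0 = 2.233.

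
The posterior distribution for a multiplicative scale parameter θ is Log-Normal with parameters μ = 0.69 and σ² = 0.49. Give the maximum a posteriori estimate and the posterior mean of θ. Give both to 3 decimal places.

Mode = exp(μ − σ²) = exp(0.20) = 1.221.
Mean = exp(μ + σ²/2) = exp(0.935) = 2.547.
The posterior is right-skewed, so the mean exceeds the mode.

MAP: 1.221. Posterior mean: 2.547.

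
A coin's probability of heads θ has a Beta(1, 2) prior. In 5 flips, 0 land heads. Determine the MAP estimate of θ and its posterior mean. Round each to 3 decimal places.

MAP: 0.000. Posterior mean: 0.125.

Posterior: Beta(1+0, 2+5) = Beta(1, 7).
Since α = 1 ≤ 1 and β > 1, the Beta density is monotone decreasing on [0,1]; the mode is at 0.
Mean = 1/(1+7) = 0.125.
The posterior is right-skewed, so the mean exceeds the mode.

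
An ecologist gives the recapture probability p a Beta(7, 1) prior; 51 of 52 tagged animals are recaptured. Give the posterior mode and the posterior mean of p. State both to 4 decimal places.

Posterior: Beta(7+51, 1+1) = Beta(58, 2).
Mode = (58−1)/(58+2−2) = 57/58 = 0.9828.
Mean = 58/(58+2) = 58/60 = 0.9667.

posterior mode = 0.9828, posterior mean = 0.9667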